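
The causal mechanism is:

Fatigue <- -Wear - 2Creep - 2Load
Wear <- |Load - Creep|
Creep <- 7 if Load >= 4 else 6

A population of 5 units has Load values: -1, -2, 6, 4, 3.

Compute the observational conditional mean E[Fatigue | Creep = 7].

-26

Observing Creep=7 restricts to units where Creep's equation naturally yields 7: Load ∈ {6, 4}. In that subpopulation Fatigue = -27, -25, mean -26.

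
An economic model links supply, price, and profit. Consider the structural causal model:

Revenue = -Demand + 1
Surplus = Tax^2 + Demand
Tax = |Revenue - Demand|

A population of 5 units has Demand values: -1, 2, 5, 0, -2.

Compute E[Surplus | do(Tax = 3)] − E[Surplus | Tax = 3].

Under do(Tax=3), Tax's equation is replaced by Tax=3 for every unit. Per-unit Surplus: 8, 11, 14, 9, 7. Mean = 9.8.
Observing Tax=3 restricts to units where Tax's equation naturally yields 3: Demand ∈ {-1, 2}. In that subpopulation Surplus = 8, 11, mean 9.5.
Difference = 9.8 − 9.5 = 0.3.

0.3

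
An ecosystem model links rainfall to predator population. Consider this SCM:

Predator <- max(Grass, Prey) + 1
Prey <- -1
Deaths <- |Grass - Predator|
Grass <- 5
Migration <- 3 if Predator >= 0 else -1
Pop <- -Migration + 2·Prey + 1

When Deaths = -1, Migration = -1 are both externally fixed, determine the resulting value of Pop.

The joint intervention fixes Deaths = -1, Migration = -1, removing each variable's own equation.
Pop = -Migration + 2·Prey + 1  [with Migration=-1, Prey=-1]  = 0

0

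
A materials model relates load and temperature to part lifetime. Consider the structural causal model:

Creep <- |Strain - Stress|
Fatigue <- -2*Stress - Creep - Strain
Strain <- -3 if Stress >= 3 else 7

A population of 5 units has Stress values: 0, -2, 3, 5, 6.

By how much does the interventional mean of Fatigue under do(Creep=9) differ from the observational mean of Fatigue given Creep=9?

Under do(Creep=9), Creep's equation is replaced by Creep=9 for every unit. Per-unit Fatigue: -16, -12, -12, -16, -18. Mean = -14.8.
E[Fatigue|Creep=9] averages over only the 2 units with Creep=9 (Stress = -2, 6): Fatigue = -12, -18, mean -15.
Difference = -14.8 − (-15) = 0.2.

0.2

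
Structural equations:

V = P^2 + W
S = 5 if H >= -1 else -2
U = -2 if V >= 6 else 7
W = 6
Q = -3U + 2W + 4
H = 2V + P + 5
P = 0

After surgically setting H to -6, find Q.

22

The intervention breaks the incoming arrows to H: H = 2V + P + 5 no longer applies, and H = -6.
Since Q is not a descendant of the intervened variable, it is unaffected.
V = P^2 + W  [with P=0, W=6]  = 6
U = -2 if V >= 6 else 7  [with V=6]  = -2
Q = -3U + 2W + 4  [with U=-2, W=6]  = 22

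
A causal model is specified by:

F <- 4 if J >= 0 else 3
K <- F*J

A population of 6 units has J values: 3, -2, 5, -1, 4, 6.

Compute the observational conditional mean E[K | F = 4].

Conditioning on F=4 selects the 4 unit(s) with J ∈ {3, 5, 4, 6}. Their K values: 12, 20, 16, 24. Mean = 18.

18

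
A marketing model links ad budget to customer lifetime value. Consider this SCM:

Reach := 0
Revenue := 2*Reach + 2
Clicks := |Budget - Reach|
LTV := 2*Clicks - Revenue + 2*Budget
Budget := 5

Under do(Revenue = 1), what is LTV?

Intervening sets Revenue = 1 and removes its equation (Revenue := 2*Reach + 2).
Clicks = |Budget - Reach|  [with Budget=5, Reach=0]  = 5
LTV = 2*Clicks - Revenue + 2*Budget  [with Clicks=5, Revenue=1, Budget=5]  = 19

19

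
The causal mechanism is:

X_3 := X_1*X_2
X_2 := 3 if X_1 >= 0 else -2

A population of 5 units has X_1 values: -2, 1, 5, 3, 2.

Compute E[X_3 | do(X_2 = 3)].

5.4

The intervention sets X_2=3 in all 5 units regardless of X_1. Recomputing X_3 per unit gives -6, 3, 15, 9, 6; average 5.4.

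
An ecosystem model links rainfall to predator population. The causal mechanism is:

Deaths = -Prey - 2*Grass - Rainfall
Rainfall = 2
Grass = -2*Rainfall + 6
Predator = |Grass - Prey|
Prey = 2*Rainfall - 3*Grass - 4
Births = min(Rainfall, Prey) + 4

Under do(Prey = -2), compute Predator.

The intervention breaks the incoming arrows to Prey: Prey = 2*Rainfall - 3*Grass - 4 no longer applies, and Prey = -2.
Grass = -2*Rainfall + 6  [with Rainfall=2]  = 2
Predator = |Grass - Prey|  [with Grass=2, Prey=-2]  = 4

4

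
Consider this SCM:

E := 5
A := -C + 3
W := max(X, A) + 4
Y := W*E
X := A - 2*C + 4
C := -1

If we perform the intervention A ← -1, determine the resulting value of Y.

The intervention breaks the incoming arrows to A: A := -C + 3 no longer applies, and A = -1.
X = A - 2*C + 4  [with A=-1, C=-1]  = 5
W = max(X, A) + 4  [with X=5, A=-1]  = 9
Y = W*E  [with W=9, E=5]  = 45

45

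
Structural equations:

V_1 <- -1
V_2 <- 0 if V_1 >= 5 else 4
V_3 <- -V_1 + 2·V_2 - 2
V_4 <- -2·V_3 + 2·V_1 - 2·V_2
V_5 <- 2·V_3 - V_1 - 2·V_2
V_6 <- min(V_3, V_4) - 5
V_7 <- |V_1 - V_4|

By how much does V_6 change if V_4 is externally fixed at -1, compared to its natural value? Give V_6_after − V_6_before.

23

Under do(V_4=-1), the mechanism V_4 <- -2·V_3 + 2·V_1 - 2·V_2 is discarded; V_4 is fixed at -1.
V_2 = 0 if V_1 >= 5 else 4  [with V_1=-1]  = 4
V_3 = -V_1 + 2·V_2 - 2  [with V_1=-1, V_2=4]  = 7
V_6 = min(V_3, V_4) - 5  [with V_3=7, V_4=-1]  = -6
Without intervention: V_2 = 0 if V_1 >= 5 else 4  [with V_1=-1]  = 4; V_3 = -V_1 + 2·V_2 - 2  [with V_1=-1, V_2=4]  = 7; V_4 = -2·V_3 + 2·V_1 - 2·V_2  [with V_3=7, V_1=-1, V_2=4]  = -24; V_6 = min(V_3, V_4) - 5  [with V_3=7, V_4=-24]  = -29.
Change = -6 − (-29) = 23.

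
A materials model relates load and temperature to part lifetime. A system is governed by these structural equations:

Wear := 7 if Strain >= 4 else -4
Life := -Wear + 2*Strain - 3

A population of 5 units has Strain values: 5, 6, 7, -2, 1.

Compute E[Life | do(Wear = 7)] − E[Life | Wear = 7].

-5.2

do(Wear=7) breaks Wear's dependence on Strain. With Wear=7 fixed, Life across the units is 0, 2, 4, -14, -8, mean -3.2.
Observing Wear=7 restricts to units where Wear's equation naturally yields 7: Strain ∈ {5, 6, 7}. In that subpopulation Life = 0, 2, 4, mean 2.
Difference = -3.2 − 2 = -5.2.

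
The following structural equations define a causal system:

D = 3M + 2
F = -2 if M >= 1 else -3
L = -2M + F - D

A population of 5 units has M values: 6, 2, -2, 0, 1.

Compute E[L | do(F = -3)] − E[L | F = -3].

do(F=-3) breaks F's dependence on M. With F=-3 fixed, L across the units is -35, -15, 5, -5, -10, mean -12.
Conditioning on F=-3 selects the 2 unit(s) with M ∈ {-2, 0}. Their L values: 5, -5. Mean = 0.
Difference = -12 − 0 = -12.

-12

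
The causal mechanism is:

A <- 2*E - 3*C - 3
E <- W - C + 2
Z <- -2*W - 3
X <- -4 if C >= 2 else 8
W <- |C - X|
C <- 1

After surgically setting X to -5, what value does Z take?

Under do(X=-5), the mechanism X <- -4 if C >= 2 else 8 is discarded; X is fixed at -5.
W = |C - X|  [with C=1, X=-5]  = 6
Z = -2*W - 3  [with W=6]  = -15

-15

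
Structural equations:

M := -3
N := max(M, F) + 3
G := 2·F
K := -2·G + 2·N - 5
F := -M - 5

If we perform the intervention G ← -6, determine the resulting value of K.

9

Intervening sets G = -6 and removes its equation (G := 2·F).
F = -M - 5  [with M=-3]  = -2
N = max(M, F) + 3  [with M=-3, F=-2]  = 1
K = -2·G + 2·N - 5  [with G=-6, N=1]  = 9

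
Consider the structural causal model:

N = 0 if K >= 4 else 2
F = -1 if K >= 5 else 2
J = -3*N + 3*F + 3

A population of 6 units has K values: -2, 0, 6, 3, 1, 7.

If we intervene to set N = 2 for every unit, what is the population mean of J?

Under do(N=2), N's equation is replaced by N=2 for every unit. Per-unit J: 3, 3, -6, 3, 3, -6. Mean = 0.

0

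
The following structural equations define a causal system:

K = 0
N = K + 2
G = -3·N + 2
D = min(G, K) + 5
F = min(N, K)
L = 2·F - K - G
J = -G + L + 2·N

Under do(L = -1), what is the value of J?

7

Intervening sets L = -1 and removes its equation (L = 2·F - K - G).
N = K + 2  [with K=0]  = 2
G = -3·N + 2  [with N=2]  = -4
J = -G + L + 2·N  [with G=-4, L=-1, N=2]  = 7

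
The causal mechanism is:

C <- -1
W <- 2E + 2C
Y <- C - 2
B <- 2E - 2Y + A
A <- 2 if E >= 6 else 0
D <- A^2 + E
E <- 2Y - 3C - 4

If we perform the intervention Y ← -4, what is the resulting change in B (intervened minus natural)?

Under do(Y=-4), the mechanism Y <- C - 2 is discarded; Y is fixed at -4.
E = 2Y - 3C - 4  [with Y=-4, C=-1]  = -9
A = 2 if E >= 6 else 0  [with E=-9]  = 0
B = 2E - 2Y + A  [with E=-9, Y=-4, A=0]  = -10
Without intervention: Y = C - 2  [with C=-1]  = -3; E = 2Y - 3C - 4  [with Y=-3, C=-1]  = -7; A = 2 if E >= 6 else 0  [with E=-7]  = 0; B = 2E - 2Y + A  [with E=-7, Y=-3, A=0]  = -8.
Change = -10 − (-8) = -2.

-2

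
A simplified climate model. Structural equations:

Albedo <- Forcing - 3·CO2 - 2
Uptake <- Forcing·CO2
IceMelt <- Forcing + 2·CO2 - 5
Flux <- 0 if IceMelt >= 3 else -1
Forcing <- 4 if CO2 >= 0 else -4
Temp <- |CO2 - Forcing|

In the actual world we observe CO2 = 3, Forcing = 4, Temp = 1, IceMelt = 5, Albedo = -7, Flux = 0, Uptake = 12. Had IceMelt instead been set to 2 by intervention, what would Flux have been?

Under do(IceMelt=2), the mechanism IceMelt <- Forcing + 2·CO2 - 5 is discarded; IceMelt is fixed at 2.
Flux = 0 if IceMelt >= 3 else -1  [with IceMelt=2]  = -1

-1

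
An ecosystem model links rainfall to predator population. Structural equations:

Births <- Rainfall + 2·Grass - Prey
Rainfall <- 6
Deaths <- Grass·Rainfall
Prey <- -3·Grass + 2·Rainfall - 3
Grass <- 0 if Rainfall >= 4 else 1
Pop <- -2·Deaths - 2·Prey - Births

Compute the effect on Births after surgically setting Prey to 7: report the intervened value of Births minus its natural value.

2

The intervention breaks the incoming arrows to Prey: Prey <- -3·Grass + 2·Rainfall - 3 no longer applies, and Prey = 7.
Grass = 0 if Rainfall >= 4 else 1  [with Rainfall=6]  = 0
Births = Rainfall + 2·Grass - Prey  [with Rainfall=6, Grass=0, Prey=7]  = -1
Without intervention: Grass = 0 if Rainfall >= 4 else 1  [with Rainfall=6]  = 0; Prey = -3·Grass + 2·Rainfall - 3  [with Grass=0, Rainfall=6]  = 9; Births = Rainfall + 2·Grass - Prey  [with Rainfall=6, Grass=0, Prey=9]  = -3.
Change = -1 − (-3) = 2.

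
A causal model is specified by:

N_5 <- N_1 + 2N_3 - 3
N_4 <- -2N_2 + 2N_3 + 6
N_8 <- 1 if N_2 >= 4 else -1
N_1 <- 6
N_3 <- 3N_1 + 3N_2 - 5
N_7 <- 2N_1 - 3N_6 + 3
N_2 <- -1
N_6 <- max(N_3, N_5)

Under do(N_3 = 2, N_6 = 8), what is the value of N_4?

Setting N_3 = 2, N_6 = 8 by intervention discards those variables' equations.
N_4 = -2N_2 + 2N_3 + 6  [with N_2=-1, N_3=2]  = 12

12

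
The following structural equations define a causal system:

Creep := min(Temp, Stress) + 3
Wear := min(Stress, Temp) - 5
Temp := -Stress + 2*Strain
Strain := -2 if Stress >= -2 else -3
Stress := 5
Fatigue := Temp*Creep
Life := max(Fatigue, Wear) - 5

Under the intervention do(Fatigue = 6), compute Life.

Intervening sets Fatigue = 6 and removes its equation (Fatigue := Temp*Creep).
Strain = -2 if Stress >= -2 else -3  [with Stress=5]  = -2
Temp = -Stress + 2*Strain  [with Stress=5, Strain=-2]  = -9
Wear = min(Stress, Temp) - 5  [with Stress=5, Temp=-9]  = -14
Life = max(Fatigue, Wear) - 5  [with Fatigue=6, Wear=-14]  = 1

1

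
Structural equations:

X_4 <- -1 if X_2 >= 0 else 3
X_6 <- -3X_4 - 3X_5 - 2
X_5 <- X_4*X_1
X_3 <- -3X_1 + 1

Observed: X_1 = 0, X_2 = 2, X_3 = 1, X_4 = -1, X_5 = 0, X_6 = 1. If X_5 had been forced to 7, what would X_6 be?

The intervention breaks the incoming arrows to X_5: X_5 <- X_4*X_1 no longer applies, and X_5 = 7.
X_4 = -1 if X_2 >= 0 else 3  [with X_2=2]  = -1
X_6 = -3X_4 - 3X_5 - 2  [with X_4=-1, X_5=7]  = -20

-20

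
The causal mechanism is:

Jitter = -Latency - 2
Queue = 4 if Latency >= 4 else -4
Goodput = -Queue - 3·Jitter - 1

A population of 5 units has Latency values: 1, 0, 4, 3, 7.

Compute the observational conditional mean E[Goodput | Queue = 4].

17.5

Conditioning on Queue=4 selects the 2 unit(s) with Latency ∈ {4, 7}. Their Goodput values: 13, 22. Mean = 17.5.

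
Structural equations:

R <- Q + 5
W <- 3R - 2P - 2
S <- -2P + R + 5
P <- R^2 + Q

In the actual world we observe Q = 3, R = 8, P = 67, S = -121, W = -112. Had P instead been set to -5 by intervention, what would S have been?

The intervention breaks the incoming arrows to P: P <- R^2 + Q no longer applies, and P = -5.
R = Q + 5  [with Q=3]  = 8
S = -2P + R + 5  [with P=-5, R=8]  = 23

23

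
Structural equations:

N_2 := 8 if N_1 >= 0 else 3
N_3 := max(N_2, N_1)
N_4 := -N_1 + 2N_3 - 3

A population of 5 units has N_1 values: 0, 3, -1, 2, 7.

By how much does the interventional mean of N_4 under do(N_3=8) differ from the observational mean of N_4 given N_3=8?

do(N_3=8) breaks N_3's dependence on N_1. With N_3=8 fixed, N_4 across the units is 13, 10, 14, 11, 6, mean 10.8.
Observing N_3=8 restricts to units where N_3's equation naturally yields 8: N_1 ∈ {0, 3, 2, 7}. In that subpopulation N_4 = 13, 10, 11, 6, mean 10.
Difference = 10.8 − 10 = 0.8.

0.8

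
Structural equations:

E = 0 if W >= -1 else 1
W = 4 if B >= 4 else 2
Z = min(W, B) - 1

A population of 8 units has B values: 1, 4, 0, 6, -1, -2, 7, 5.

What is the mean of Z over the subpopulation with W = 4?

E[Z|W=4] averages over only the 4 units with W=4 (B = 4, 6, 7, 5): Z = 3, 3, 3, 3, mean 3.

3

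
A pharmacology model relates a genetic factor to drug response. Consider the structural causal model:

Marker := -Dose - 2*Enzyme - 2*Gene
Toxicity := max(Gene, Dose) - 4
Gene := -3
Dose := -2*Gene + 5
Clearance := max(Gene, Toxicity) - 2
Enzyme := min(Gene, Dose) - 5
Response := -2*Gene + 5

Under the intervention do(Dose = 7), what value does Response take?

11

do(Dose=7) replaces the equation Dose := -2*Gene + 5 with the constant Dose = 7.
Since Response is not a descendant of the intervened variable, it is unaffected.
Response = -2*Gene + 5  [with Gene=-3]  = 11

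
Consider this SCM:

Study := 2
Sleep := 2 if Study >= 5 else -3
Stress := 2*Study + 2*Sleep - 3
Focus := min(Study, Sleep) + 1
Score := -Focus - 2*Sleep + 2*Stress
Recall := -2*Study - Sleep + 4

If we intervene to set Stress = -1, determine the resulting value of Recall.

The intervention breaks the incoming arrows to Stress: Stress := 2*Study + 2*Sleep - 3 no longer applies, and Stress = -1.
No directed path runs from Stress to Recall, so Recall keeps its natural value.
Sleep = 2 if Study >= 5 else -3  [with Study=2]  = -3
Recall = -2*Study - Sleep + 4  [with Study=2, Sleep=-3]  = 3

3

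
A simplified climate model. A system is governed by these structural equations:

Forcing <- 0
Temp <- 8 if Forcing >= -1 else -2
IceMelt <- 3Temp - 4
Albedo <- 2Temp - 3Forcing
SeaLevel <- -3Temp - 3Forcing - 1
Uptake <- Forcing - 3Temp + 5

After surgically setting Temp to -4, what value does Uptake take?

17

Under do(Temp=-4), the mechanism Temp <- 8 if Forcing >= -1 else -2 is discarded; Temp is fixed at -4.
Uptake = Forcing - 3Temp + 5  [with Forcing=0, Temp=-4]  = 17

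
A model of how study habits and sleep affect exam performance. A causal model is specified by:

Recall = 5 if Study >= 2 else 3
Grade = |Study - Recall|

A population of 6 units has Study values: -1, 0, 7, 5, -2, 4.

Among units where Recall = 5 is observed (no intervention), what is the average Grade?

E[Grade|Recall=5] averages over only the 3 units with Recall=5 (Study = 7, 5, 4): Grade = 2, 0, 1, mean 1.

1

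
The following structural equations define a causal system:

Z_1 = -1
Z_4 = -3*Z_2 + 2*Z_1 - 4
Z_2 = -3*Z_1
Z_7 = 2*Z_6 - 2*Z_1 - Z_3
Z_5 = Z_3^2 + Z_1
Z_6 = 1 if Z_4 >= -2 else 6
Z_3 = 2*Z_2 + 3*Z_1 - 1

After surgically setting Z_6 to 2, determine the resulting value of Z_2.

do(Z_6=2) replaces the equation Z_6 = 1 if Z_4 >= -2 else 6 with the constant Z_6 = 2.
Z_2 is not downstream of the intervention, so its value is determined by the original equations.
Z_2 = -3*Z_1  [with Z_1=-1]  = 3

3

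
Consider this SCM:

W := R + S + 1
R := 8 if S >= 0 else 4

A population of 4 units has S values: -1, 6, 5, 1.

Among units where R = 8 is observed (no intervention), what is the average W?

13

Conditioning on R=8 selects the 3 unit(s) with S ∈ {6, 5, 1}. Their W values: 15, 14, 10. Mean = 13.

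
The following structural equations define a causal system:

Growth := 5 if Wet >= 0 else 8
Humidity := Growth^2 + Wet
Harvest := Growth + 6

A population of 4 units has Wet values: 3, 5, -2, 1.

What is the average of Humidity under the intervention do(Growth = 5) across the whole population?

26.75

The intervention sets Growth=5 in all 4 units regardless of Wet. Recomputing Humidity per unit gives 28, 30, 23, 26; average 26.75.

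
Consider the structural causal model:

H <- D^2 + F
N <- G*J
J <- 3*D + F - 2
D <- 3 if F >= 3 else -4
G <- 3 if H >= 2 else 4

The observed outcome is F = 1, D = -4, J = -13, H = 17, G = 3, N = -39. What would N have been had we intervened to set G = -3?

39

The intervention breaks the incoming arrows to G: G <- 3 if H >= 2 else 4 no longer applies, and G = -3.
D = 3 if F >= 3 else -4  [with F=1]  = -4
J = 3*D + F - 2  [with D=-4, F=1]  = -13
N = G*J  [with G=-3, J=-13]  = 39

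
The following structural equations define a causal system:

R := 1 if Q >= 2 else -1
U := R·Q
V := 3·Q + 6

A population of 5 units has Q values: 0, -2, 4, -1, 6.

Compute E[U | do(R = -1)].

Under do(R=-1), R's equation is replaced by R=-1 for every unit. Per-unit U: 0, 2, -4, 1, -6. Mean = -1.4.

-1.4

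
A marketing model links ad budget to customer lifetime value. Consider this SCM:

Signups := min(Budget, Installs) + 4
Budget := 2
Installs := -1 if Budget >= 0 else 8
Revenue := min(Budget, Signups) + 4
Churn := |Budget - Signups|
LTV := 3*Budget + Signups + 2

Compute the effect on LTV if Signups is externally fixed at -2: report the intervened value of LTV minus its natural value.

The intervention breaks the incoming arrows to Signups: Signups := min(Budget, Installs) + 4 no longer applies, and Signups = -2.
LTV = 3*Budget + Signups + 2  [with Budget=2, Signups=-2]  = 6
Without intervention: Installs = -1 if Budget >= 0 else 8  [with Budget=2]  = -1; Signups = min(Budget, Installs) + 4  [with Budget=2, Installs=-1]  = 3; LTV = 3*Budget + Signups + 2  [with Budget=2, Signups=3]  = 11.
Change = 6 − 11 = -5.

-5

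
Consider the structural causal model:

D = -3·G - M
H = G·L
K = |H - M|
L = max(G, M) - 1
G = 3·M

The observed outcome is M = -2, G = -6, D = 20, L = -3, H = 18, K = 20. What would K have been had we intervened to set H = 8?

10

The intervention breaks the incoming arrows to H: H = G·L no longer applies, and H = 8.
K = |H - M|  [with H=8, M=-2]  = 10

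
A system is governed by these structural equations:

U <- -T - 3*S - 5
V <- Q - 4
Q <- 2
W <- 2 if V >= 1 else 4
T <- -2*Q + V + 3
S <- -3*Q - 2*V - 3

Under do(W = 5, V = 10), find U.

73

The joint intervention fixes W = 5, V = 10, removing each variable's own equation.
S = -3*Q - 2*V - 3  [with Q=2, V=10]  = -29
T = -2*Q + V + 3  [with Q=2, V=10]  = 9
U = -T - 3*S - 5  [with T=9, S=-29]  = 73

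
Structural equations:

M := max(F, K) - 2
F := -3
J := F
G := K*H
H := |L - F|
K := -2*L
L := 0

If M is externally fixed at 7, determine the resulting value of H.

3

do(M=7) replaces the equation M := max(F, K) - 2 with the constant M = 7.
H is not downstream of the intervention, so its value is determined by the original equations.
H = |L - F|  [with L=0, F=-3]  = 3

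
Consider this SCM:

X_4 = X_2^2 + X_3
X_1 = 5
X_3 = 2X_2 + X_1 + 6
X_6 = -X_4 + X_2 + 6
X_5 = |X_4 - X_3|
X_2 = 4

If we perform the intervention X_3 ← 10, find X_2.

Under do(X_3=10), the mechanism X_3 = 2X_2 + X_1 + 6 is discarded; X_3 is fixed at 10.
Since X_2 is not a descendant of the intervened variable, it is unaffected.

4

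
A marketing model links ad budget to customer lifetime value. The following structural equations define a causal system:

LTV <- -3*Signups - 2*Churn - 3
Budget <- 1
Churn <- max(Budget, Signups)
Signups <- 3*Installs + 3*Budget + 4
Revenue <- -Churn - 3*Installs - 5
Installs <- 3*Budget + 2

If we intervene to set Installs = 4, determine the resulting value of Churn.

19

Under do(Installs=4), the mechanism Installs <- 3*Budget + 2 is discarded; Installs is fixed at 4.
Signups = 3*Installs + 3*Budget + 4  [with Installs=4, Budget=1]  = 19
Churn = max(Budget, Signups)  [with Budget=1, Signups=19]  = 19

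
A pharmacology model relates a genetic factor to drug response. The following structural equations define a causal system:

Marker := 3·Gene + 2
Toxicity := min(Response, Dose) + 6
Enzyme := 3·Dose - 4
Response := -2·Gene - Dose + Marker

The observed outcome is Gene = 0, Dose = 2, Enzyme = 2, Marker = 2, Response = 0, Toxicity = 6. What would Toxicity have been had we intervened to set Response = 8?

The intervention breaks the incoming arrows to Response: Response := -2·Gene - Dose + Marker no longer applies, and Response = 8.
Toxicity = min(Response, Dose) + 6  [with Response=8, Dose=2]  = 8

8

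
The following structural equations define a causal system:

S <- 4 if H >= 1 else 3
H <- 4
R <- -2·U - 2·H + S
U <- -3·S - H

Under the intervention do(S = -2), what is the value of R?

Under do(S=-2), the mechanism S <- 4 if H >= 1 else 3 is discarded; S is fixed at -2.
U = -3·S - H  [with S=-2, H=4]  = 2
R = -2·U - 2·H + S  [with U=2, H=4, S=-2]  = -14

-14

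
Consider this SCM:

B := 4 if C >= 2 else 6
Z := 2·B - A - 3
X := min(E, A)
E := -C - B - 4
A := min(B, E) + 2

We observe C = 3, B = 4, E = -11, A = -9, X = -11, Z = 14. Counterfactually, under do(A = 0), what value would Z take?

5

Under do(A=0), the mechanism A := min(B, E) + 2 is discarded; A is fixed at 0.
B = 4 if C >= 2 else 6  [with C=3]  = 4
Z = 2·B - A - 3  [with B=4, A=0]  = 5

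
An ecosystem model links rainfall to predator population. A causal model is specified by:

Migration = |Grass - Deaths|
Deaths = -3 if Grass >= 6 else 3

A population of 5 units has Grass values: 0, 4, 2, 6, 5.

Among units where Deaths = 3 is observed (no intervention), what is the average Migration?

1.75

E[Migration|Deaths=3] averages over only the 4 units with Deaths=3 (Grass = 0, 4, 2, 5): Migration = 3, 1, 1, 2, mean 1.75.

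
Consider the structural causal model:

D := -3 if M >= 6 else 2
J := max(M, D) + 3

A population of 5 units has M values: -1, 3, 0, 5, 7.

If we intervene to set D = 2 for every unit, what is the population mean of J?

6.8

Under do(D=2), D's equation is replaced by D=2 for every unit. Per-unit J: 5, 6, 5, 8, 10. Mean = 6.8.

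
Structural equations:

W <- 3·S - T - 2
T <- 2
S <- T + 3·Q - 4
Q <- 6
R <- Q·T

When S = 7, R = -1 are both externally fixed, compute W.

17

The joint intervention fixes S = 7, R = -1, removing each variable's own equation.
W = 3·S - T - 2  [with S=7, T=2]  = 17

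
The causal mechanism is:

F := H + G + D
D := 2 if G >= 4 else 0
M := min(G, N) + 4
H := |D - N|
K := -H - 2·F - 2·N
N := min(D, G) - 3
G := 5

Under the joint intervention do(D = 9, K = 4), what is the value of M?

6

Setting D = 9, K = 4 by intervention discards those variables' equations.
N = min(D, G) - 3  [with D=9, G=5]  = 2
M = min(G, N) + 4  [with G=5, N=2]  = 6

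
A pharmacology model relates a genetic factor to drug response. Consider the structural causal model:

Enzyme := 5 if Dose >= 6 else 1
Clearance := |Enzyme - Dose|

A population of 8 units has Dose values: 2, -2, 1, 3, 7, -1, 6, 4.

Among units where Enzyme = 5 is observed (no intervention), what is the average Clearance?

E[Clearance|Enzyme=5] averages over only the 2 units with Enzyme=5 (Dose = 7, 6): Clearance = 2, 1, mean 1.5.

1.5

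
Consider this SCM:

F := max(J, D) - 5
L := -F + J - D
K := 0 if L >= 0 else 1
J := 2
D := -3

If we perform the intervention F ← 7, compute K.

1

do(F=7) replaces the equation F := max(J, D) - 5 with the constant F = 7.
L = -F + J - D  [with F=7, J=2, D=-3]  = -2
K = 0 if L >= 0 else 1  [with L=-2]  = 1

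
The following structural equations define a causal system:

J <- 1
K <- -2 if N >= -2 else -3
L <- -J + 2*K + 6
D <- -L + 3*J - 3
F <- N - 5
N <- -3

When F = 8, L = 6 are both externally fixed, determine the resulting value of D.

-6

Setting F = 8, L = 6 by intervention discards those variables' equations.
D = -L + 3*J - 3  [with L=6, J=1]  = -6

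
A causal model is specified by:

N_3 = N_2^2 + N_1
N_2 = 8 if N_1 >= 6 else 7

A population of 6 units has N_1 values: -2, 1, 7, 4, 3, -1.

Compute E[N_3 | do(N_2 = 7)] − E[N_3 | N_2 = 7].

Under do(N_2=7), N_2's equation is replaced by N_2=7 for every unit. Per-unit N_3: 47, 50, 56, 53, 52, 48. Mean = 51.
Observing N_2=7 restricts to units where N_2's equation naturally yields 7: N_1 ∈ {-2, 1, 4, 3, -1}. In that subpopulation N_3 = 47, 50, 53, 52, 48, mean 50.
Difference = 51 − 50 = 1.

1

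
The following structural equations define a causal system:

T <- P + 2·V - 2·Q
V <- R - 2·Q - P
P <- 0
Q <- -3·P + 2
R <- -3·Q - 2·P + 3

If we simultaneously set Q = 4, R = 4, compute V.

-4

Setting Q = 4, R = 4 by intervention discards those variables' equations.
V = R - 2·Q - P  [with R=4, Q=4, P=0]  = -4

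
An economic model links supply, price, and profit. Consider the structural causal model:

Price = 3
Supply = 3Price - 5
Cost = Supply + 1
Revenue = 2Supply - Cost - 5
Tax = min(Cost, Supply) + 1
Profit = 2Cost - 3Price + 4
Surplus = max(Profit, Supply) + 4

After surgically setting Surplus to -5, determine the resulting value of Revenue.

-2

Under do(Surplus=-5), the mechanism Surplus = max(Profit, Supply) + 4 is discarded; Surplus is fixed at -5.
Since Revenue is not a descendant of the intervened variable, it is unaffected.
Supply = 3Price - 5  [with Price=3]  = 4
Cost = Supply + 1  [with Supply=4]  = 5
Revenue = 2Supply - Cost - 5  [with Supply=4, Cost=5]  = -2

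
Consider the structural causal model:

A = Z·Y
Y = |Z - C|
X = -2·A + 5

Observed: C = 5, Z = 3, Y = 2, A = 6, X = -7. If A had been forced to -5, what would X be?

15

Intervening sets A = -5 and removes its equation (A = Z·Y).
X = -2·A + 5  [with A=-5]  = 15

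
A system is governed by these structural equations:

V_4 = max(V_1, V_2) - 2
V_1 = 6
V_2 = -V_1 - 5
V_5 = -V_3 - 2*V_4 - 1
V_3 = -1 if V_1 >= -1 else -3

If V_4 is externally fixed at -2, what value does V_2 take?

The intervention breaks the incoming arrows to V_4: V_4 = max(V_1, V_2) - 2 no longer applies, and V_4 = -2.
Since V_2 is not a descendant of the intervened variable, it is unaffected.
V_2 = -V_1 - 5  [with V_1=6]  = -11

-11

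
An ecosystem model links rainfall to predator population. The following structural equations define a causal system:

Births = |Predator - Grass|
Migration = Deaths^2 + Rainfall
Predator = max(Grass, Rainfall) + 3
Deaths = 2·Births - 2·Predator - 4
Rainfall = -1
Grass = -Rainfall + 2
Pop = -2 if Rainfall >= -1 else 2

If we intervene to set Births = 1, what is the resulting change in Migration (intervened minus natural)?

96

Under do(Births=1), the mechanism Births = |Predator - Grass| is discarded; Births is fixed at 1.
Grass = -Rainfall + 2  [with Rainfall=-1]  = 3
Predator = max(Grass, Rainfall) + 3  [with Grass=3, Rainfall=-1]  = 6
Deaths = 2·Births - 2·Predator - 4  [with Births=1, Predator=6]  = -14
Migration = Deaths^2 + Rainfall  [with Deaths=-14, Rainfall=-1]  = 195
Without intervention: Grass = -Rainfall + 2  [with Rainfall=-1]  = 3; Predator = max(Grass, Rainfall) + 3  [with Grass=3, Rainfall=-1]  = 6; Births = |Predator - Grass|  [with Predator=6, Grass=3]  = 3; Deaths = 2·Births - 2·Predator - 4  [with Births=3, Predator=6]  = -10; Migration = Deaths^2 + Rainfall  [with Deaths=-10, Rainfall=-1]  = 99.
Change = 195 − 99 = 96.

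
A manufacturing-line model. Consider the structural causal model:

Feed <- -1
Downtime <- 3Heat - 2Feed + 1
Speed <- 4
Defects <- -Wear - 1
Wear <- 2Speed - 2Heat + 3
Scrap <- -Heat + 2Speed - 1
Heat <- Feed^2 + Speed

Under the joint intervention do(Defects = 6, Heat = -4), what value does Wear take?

Under do(Defects = 6, Heat = -4), each intervened variable's structural equation is replaced by its fixed value.
Wear = 2Speed - 2Heat + 3  [with Speed=4, Heat=-4]  = 19

19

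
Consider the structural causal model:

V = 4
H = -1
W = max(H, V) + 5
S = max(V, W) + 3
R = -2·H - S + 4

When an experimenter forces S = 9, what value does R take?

Intervening sets S = 9 and removes its equation (S = max(V, W) + 3).
R = -2·H - S + 4  [with H=-1, S=9]  = -3

-3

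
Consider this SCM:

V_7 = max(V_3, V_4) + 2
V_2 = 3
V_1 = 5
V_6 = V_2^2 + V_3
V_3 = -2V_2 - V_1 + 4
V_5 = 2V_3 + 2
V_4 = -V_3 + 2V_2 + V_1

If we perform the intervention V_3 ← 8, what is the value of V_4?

3

The intervention breaks the incoming arrows to V_3: V_3 = -2V_2 - V_1 + 4 no longer applies, and V_3 = 8.
V_4 = -V_3 + 2V_2 + V_1  [with V_3=8, V_2=3, V_1=5]  = 3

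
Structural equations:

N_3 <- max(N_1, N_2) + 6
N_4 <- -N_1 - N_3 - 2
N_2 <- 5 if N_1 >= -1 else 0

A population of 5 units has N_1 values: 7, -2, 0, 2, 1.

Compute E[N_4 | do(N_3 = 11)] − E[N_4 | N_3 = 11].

The intervention sets N_3=11 in all 5 units regardless of N_1. Recomputing N_4 per unit gives -20, -11, -13, -15, -14; average -14.6.
Conditioning on N_3=11 selects the 3 unit(s) with N_1 ∈ {0, 2, 1}. Their N_4 values: -13, -15, -14. Mean = -14.
Difference = -14.6 − (-14) = -0.6.

-0.6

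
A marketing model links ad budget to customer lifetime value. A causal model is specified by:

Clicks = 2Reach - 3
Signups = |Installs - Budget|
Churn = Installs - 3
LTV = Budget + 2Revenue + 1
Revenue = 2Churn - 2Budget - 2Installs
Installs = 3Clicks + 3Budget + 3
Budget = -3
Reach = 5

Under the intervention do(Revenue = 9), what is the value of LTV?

16

do(Revenue=9) replaces the equation Revenue = 2Churn - 2Budget - 2Installs with the constant Revenue = 9.
LTV = Budget + 2Revenue + 1  [with Budget=-3, Revenue=9]  = 16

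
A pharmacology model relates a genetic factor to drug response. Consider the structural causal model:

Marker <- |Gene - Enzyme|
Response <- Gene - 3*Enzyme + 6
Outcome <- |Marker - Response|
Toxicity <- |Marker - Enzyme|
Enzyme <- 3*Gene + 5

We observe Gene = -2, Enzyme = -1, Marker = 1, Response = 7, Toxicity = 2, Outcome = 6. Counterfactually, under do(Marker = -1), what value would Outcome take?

8

The intervention breaks the incoming arrows to Marker: Marker <- |Gene - Enzyme| no longer applies, and Marker = -1.
Enzyme = 3*Gene + 5  [with Gene=-2]  = -1
Response = Gene - 3*Enzyme + 6  [with Gene=-2, Enzyme=-1]  = 7
Outcome = |Marker - Response|  [with Marker=-1, Response=7]  = 8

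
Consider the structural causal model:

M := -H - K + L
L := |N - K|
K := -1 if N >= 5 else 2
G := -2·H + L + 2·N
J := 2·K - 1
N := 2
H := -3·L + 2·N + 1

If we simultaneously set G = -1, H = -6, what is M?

4

Under do(G = -1, H = -6), each intervened variable's structural equation is replaced by its fixed value.
K = -1 if N >= 5 else 2  [with N=2]  = 2
L = |N - K|  [with N=2, K=2]  = 0
M = -H - K + L  [with H=-6, K=2, L=0]  = 4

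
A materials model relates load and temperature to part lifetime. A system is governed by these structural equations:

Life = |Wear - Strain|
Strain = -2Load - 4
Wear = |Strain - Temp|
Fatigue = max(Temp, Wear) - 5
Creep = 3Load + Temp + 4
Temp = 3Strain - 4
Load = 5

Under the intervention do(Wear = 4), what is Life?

18

Under do(Wear=4), the mechanism Wear = |Strain - Temp| is discarded; Wear is fixed at 4.
Strain = -2Load - 4  [with Load=5]  = -14
Life = |Wear - Strain|  [with Wear=4, Strain=-14]  = 18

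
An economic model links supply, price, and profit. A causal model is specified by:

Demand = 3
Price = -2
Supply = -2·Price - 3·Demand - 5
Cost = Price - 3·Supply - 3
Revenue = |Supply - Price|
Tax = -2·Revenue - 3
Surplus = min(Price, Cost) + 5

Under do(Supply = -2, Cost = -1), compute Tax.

Setting Supply = -2, Cost = -1 by intervention discards those variables' equations.
Revenue = |Supply - Price|  [with Supply=-2, Price=-2]  = 0
Tax = -2·Revenue - 3  [with Revenue=0]  = -3

-3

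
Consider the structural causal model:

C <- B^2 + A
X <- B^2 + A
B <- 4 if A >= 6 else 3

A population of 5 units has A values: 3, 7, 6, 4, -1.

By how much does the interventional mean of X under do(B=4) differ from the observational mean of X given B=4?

-2.7

Every unit gets B=4 under the intervention. X values become 19, 23, 22, 20, 15; E[X|do(B=4)] = 19.8.
Conditioning on B=4 selects the 2 unit(s) with A ∈ {7, 6}. Their X values: 23, 22. Mean = 22.5.
Difference = 19.8 − 22.5 = -2.7.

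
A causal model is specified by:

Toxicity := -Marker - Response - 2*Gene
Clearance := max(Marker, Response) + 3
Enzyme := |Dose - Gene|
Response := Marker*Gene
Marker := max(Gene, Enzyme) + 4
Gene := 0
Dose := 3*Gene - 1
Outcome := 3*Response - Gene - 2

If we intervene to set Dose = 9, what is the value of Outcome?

do(Dose=9) replaces the equation Dose := 3*Gene - 1 with the constant Dose = 9.
Enzyme = |Dose - Gene|  [with Dose=9, Gene=0]  = 9
Marker = max(Gene, Enzyme) + 4  [with Gene=0, Enzyme=9]  = 13
Response = Marker*Gene  [with Marker=13, Gene=0]  = 0
Outcome = 3*Response - Gene - 2  [with Response=0, Gene=0]  = -2

-2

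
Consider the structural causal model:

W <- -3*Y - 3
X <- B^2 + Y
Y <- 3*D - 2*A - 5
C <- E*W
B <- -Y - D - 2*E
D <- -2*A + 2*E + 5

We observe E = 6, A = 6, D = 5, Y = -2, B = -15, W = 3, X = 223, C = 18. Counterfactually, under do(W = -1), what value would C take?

Intervening sets W = -1 and removes its equation (W <- -3*Y - 3).
C = E*W  [with E=6, W=-1]  = -6

-6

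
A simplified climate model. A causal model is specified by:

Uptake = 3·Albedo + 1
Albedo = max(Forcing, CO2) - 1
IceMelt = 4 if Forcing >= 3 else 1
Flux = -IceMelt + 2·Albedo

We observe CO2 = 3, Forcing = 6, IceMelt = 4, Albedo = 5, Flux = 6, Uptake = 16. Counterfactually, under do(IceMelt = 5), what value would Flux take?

5

do(IceMelt=5) replaces the equation IceMelt = 4 if Forcing >= 3 else 1 with the constant IceMelt = 5.
Albedo = max(Forcing, CO2) - 1  [with Forcing=6, CO2=3]  = 5
Flux = -IceMelt + 2·Albedo  [with IceMelt=5, Albedo=5]  = 5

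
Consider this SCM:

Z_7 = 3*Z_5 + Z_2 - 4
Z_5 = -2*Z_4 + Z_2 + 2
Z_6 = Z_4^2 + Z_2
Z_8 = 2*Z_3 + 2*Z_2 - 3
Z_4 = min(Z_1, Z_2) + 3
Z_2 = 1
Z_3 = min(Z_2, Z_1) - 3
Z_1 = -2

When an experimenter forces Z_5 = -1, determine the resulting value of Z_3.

-5

do(Z_5=-1) replaces the equation Z_5 = -2*Z_4 + Z_2 + 2 with the constant Z_5 = -1.
Z_3 is not downstream of the intervention, so its value is determined by the original equations.
Z_3 = min(Z_2, Z_1) - 3  [with Z_2=1, Z_1=-2]  = -5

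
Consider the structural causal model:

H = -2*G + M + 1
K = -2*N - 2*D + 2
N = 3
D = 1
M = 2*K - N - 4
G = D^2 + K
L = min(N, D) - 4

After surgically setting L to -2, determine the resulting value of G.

-5

Under do(L=-2), the mechanism L = min(N, D) - 4 is discarded; L is fixed at -2.
Since G is not a descendant of the intervened variable, it is unaffected.
K = -2*N - 2*D + 2  [with N=3, D=1]  = -6
G = D^2 + K  [with D=1, K=-6]  = -5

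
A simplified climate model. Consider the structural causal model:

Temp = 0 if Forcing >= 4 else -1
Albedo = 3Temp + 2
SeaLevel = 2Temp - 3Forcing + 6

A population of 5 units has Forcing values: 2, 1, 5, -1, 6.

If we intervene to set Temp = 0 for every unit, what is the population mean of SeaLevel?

-1.8

The intervention sets Temp=0 in all 5 units regardless of Forcing. Recomputing SeaLevel per unit gives 0, 3, -9, 9, -12; average -1.8.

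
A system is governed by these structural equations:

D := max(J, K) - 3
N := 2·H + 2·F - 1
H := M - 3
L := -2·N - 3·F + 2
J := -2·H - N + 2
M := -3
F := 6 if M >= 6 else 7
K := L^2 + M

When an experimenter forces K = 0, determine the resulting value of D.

10

do(K=0) replaces the equation K := L^2 + M with the constant K = 0.
H = M - 3  [with M=-3]  = -6
F = 6 if M >= 6 else 7  [with M=-3]  = 7
N = 2·H + 2·F - 1  [with H=-6, F=7]  = 1
J = -2·H - N + 2  [with H=-6, N=1]  = 13
D = max(J, K) - 3  [with J=13, K=0]  = 10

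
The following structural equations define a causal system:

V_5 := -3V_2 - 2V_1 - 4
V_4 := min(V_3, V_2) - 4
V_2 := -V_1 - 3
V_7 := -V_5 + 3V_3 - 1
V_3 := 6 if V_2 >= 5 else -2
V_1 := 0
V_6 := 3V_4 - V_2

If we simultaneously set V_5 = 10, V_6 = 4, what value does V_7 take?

-17

Under do(V_5 = 10, V_6 = 4), each intervened variable's structural equation is replaced by its fixed value.
V_2 = -V_1 - 3  [with V_1=0]  = -3
V_3 = 6 if V_2 >= 5 else -2  [with V_2=-3]  = -2
V_7 = -V_5 + 3V_3 - 1  [with V_5=10, V_3=-2]  = -17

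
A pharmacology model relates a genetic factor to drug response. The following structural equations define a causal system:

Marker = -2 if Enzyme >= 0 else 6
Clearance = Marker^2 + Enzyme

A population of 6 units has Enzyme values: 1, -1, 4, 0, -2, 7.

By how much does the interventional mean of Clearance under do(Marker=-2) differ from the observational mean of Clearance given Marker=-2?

The intervention sets Marker=-2 in all 6 units regardless of Enzyme. Recomputing Clearance per unit gives 5, 3, 8, 4, 2, 11; average 5.5.
Conditioning on Marker=-2 selects the 4 unit(s) with Enzyme ∈ {1, 4, 0, 7}. Their Clearance values: 5, 8, 4, 11. Mean = 7.
Difference = 5.5 − 7 = -1.5.

-1.5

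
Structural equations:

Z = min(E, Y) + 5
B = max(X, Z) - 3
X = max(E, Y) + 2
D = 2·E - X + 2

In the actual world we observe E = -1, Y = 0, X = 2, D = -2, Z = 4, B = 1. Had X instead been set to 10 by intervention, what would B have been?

7

The intervention breaks the incoming arrows to X: X = max(E, Y) + 2 no longer applies, and X = 10.
Z = min(E, Y) + 5  [with E=-1, Y=0]  = 4
B = max(X, Z) - 3  [with X=10, Z=4]  = 7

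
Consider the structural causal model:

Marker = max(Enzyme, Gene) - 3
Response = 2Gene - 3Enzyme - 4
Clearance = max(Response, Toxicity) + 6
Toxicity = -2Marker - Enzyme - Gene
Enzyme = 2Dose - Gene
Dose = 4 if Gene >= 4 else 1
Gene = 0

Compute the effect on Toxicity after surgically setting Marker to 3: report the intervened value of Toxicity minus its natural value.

Under do(Marker=3), the mechanism Marker = max(Enzyme, Gene) - 3 is discarded; Marker is fixed at 3.
Dose = 4 if Gene >= 4 else 1  [with Gene=0]  = 1
Enzyme = 2Dose - Gene  [with Dose=1, Gene=0]  = 2
Toxicity = -2Marker - Enzyme - Gene  [with Marker=3, Enzyme=2, Gene=0]  = -8
Without intervention: Dose = 4 if Gene >= 4 else 1  [with Gene=0]  = 1; Enzyme = 2Dose - Gene  [with Dose=1, Gene=0]  = 2; Marker = max(Enzyme, Gene) - 3  [with Enzyme=2, Gene=0]  = -1; Toxicity = -2Marker - Enzyme - Gene  [with Marker=-1, Enzyme=2, Gene=0]  = 0.
Change = -8 − 0 = -8.

-8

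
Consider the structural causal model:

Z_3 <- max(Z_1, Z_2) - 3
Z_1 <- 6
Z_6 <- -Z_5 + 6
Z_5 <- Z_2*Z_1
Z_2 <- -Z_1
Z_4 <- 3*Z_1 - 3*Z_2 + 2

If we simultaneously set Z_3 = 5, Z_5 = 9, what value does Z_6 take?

Setting Z_3 = 5, Z_5 = 9 by intervention discards those variables' equations.
Z_6 = -Z_5 + 6  [with Z_5=9]  = -3

-3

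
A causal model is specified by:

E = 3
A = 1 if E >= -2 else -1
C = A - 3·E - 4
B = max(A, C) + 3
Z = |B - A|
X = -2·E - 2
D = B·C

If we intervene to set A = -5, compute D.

36

Under do(A=-5), the mechanism A = 1 if E >= -2 else -1 is discarded; A is fixed at -5.
C = A - 3·E - 4  [with A=-5, E=3]  = -18
B = max(A, C) + 3  [with A=-5, C=-18]  = -2
D = B·C  [with B=-2, C=-18]  = 36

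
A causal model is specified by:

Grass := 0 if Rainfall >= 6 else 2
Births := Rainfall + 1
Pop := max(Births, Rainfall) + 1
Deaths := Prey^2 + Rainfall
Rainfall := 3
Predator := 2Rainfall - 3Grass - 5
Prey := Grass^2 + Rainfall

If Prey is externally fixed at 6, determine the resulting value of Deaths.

The intervention breaks the incoming arrows to Prey: Prey := Grass^2 + Rainfall no longer applies, and Prey = 6.
Deaths = Prey^2 + Rainfall  [with Prey=6, Rainfall=3]  = 39

39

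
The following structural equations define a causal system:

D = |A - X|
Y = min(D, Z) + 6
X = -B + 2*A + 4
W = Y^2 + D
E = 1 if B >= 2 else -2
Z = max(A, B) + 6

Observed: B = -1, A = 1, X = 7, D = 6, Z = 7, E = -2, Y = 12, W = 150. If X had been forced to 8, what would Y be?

13

The intervention breaks the incoming arrows to X: X = -B + 2*A + 4 no longer applies, and X = 8.
D = |A - X|  [with A=1, X=8]  = 7
Z = max(A, B) + 6  [with A=1, B=-1]  = 7
Y = min(D, Z) + 6  [with D=7, Z=7]  = 13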